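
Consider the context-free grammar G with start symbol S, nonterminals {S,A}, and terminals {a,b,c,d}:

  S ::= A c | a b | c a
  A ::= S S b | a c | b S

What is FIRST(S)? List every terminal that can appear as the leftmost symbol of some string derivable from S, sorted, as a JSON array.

FIRST sets, iterate to fixpoint:
round 1:
  A via A→a c: +{a}
  A via A→b S: +{b}
  S via S→A c: +{a,b}
  S via S→c a: +{c}
  FIRST[S]={a,b,c}  FIRST[A]={a,b}
round 2:
  A via A→S S b: +{c}
  FIRST[S]={a,b,c}  FIRST[A]={a,b,c}
round 3: (no change)
  FIRST[S]={a,b,c}  FIRST[A]={a,b,c}

FIRST(S) = ["a", "b", "c"]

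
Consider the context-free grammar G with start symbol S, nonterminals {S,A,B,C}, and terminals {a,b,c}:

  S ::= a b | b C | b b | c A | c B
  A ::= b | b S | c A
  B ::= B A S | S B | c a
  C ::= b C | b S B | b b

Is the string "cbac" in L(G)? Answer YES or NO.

CNF form of G:
  S -> T0 C | T0 T0 | T1 A | T1 B | T2 T0
  A -> T0 S | T1 A | b
  B -> B X3 | S B | T1 T2
  C -> T0 C | T0 T0 | T0 X4
  T0 -> b
  T1 -> c
  T2 -> a
  X3 -> A S
  X4 -> S B

CYK table (by increasing span):
  [0..0]={T1}  "c"  orig:{}
  [1..1]={A,T0}  "b"  orig:{A}
  [2..2]={T2}  "a"  orig:{}
  [3..3]={T1}  "c"  orig:{}
  [0..1]={A,S}  "cb"
  [1..2]=∅  "ba"
  [2..3]=∅  "ac"
  [0..2]=∅  "cba"
  [1..3]=∅  "bac"
  [0..3]=∅  "cbac"

S ∉ T[0,3] ⇒ NO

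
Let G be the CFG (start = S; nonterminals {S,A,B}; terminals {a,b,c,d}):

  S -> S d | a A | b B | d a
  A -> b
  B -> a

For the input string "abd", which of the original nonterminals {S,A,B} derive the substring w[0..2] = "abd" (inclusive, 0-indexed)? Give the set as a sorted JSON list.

Convert to CNF:
  S -> S T0 | T0 T1 | T1 A | T2 B
  A -> b
  B -> a
  T0 -> d
  T1 -> a
  T2 -> b

CYK fill, restricted to cells inside w[0..2]:
  T[0,0] 'a' = {B,T1}  orig:{B}
  T[1,1] 'b' = {A,T2}  orig:{A}
  T[2,2] 'd' = {T0}  orig:{}
  T[0,1] 'ab' = {S}
  T[1,2] 'bd' = ∅
  T[0,2] 'abd' = {S}

Original NTs in T[0,2] deriving "abd": ["S"]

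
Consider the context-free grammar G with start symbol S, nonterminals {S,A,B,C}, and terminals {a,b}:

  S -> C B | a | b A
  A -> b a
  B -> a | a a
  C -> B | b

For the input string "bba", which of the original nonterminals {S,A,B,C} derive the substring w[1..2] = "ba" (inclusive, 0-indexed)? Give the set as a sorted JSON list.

CNF form of G:
  S -> C B | T0 A | a
  A -> T0 T1
  B -> T1 T1 | a
  C -> T1 T1 | a | b
  T0 -> b
  T1 -> a

CYK fill, restricted to cells inside w[1..2]:
  [1..1]={C,T0}  "b"  orig:{C}
  [2..2]={B,C,S,T1}  "a"  orig:{B,C,S}
  [1..2]={A,S}  "ba"

Original NTs in T[1,2] deriving "ba": ["A", "S"]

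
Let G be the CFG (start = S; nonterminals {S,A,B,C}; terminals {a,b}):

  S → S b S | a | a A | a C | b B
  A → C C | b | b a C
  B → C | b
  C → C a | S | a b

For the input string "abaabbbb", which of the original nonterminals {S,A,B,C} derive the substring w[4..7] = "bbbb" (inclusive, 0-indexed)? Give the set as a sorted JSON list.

CNF form of G:
  S -> S X5 | T0 B | T1 A | T1 C | a
  A -> C C | T0 X2 | b
  B -> C T1 | S X3 | T0 B | T1 A | T1 C | T1 T0 | a | b
  C -> C T1 | S X4 | T0 B | T1 A | T1 C | T1 T0 | a
  T0 -> b
  T1 -> a
  X2 -> T1 C
  X3 -> T0 S
  X4 -> T0 S
  X5 -> T0 S

CYK fill, restricted to cells inside w[4..7]:
  T[4,4] 'b' = {A,B,T0}  orig:{A,B}
  T[5,5] 'b' = {A,B,T0}  orig:{A,B}
  T[6,6] 'b' = {A,B,T0}  orig:{A,B}
  T[7,7] 'b' = {A,B,T0}  orig:{A,B}
  T[4,5] 'bb' = {B,C,S}
  T[5,6] 'bb' = {B,C,S}
  T[6,7] 'bb' = {B,C,S}
  T[4,6] 'bbb' = {B,C,S,X3,X4,X5}  orig:{B,C,S}
  T[5,7] 'bbb' = {B,C,S,X3,X4,X5}  orig:{B,C,S}
  T[4,7] 'bbbb' = {A,B,C,S,X3,X4,X5}  orig:{A,B,C,S}

Original NTs in T[4,7] deriving "bbbb": ["A", "B", "C", "S"]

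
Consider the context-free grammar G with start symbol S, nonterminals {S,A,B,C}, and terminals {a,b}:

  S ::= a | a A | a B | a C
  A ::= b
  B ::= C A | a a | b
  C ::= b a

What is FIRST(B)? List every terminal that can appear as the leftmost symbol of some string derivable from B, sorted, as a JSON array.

FIRST sets, iterate to fixpoint:
iter 1:
  A via A→b: +{b}
  B via B→a a: +{a}
  B via B→b: +{b}
  C via C→b a: +{b}
  S via S→a: +{a}
  FIRST(S)={a}  FIRST(A)={b}  FIRST(B)={a,b}  FIRST(C)={b}
iter 2: done
  FIRST(S)={a}  FIRST(A)={b}  FIRST(B)={a,b}  FIRST(C)={b}

FIRST(B) = ["a", "b"]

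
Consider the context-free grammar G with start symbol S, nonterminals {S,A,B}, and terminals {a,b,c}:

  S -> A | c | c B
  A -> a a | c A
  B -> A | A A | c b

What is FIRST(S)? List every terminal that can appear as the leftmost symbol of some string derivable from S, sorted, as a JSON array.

FIRST iteration:
pass 1:
  A via A→a a: +{a}
  A via A→c A: +{c}
  B via B→A: +{a,c}
  S via S→A: +{a,c}
  FIRST[S]={a,c}  FIRST[A]={a,c}  FIRST[B]={a,c}
pass 2: done
  FIRST[S]={a,c}  FIRST[A]={a,c}  FIRST[B]={a,c}

FIRST(S) = ["a", "c"]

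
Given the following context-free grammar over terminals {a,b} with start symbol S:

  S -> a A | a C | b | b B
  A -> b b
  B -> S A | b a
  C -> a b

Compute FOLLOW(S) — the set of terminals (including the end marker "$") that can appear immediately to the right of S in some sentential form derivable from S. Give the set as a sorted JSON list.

FIRST sets, iterate to fixpoint:
[1]
  A via A→b b: +{b}
  B via B→b a: +{b}
  C via C→a b: +{a}
  S via S→a A: +{a}
  S via S→b: +{b}
  FIRST[S]={a,b}  FIRST[A]={b}  FIRST[B]={b}  FIRST[C]={a}
[2]
  B via B→S A: +{a}
  FIRST[S]={a,b}  FIRST[A]={b}  FIRST[B]={a,b}  FIRST[C]={a}
[3] — fixpoint
  FIRST[S]={a,b}  FIRST[A]={b}  FIRST[B]={a,b}  FIRST[C]={a}

Compute FOLLOW by fixpoint:
initialize: $ ∈ FOLLOW(S)
iter 1:
  B→S A: FOLLOW(S) ⊇ FIRST(A) = {b}; new: +{b}
  S→a A: FOLLOW(A) ⊇ FOLLOW(S) ⊇ {$,b}; new: +{$,b}
  S→a C: FOLLOW(C) ⊇ FOLLOW(S) ⊇ {$,b}; new: +{$,b}
  S→b B: FOLLOW(B) ⊇ FOLLOW(S) ⊇ {$,b}; new: +{$,b}
  FOLLOW(S)={$,b}  FOLLOW(A)={$,b}  FOLLOW(B)={$,b}  FOLLOW(C)={$,b}
iter 2: done
  FOLLOW(S)={$,b}  FOLLOW(A)={$,b}  FOLLOW(B)={$,b}  FOLLOW(C)={$,b}

FOLLOW(S) = ["$", "b"]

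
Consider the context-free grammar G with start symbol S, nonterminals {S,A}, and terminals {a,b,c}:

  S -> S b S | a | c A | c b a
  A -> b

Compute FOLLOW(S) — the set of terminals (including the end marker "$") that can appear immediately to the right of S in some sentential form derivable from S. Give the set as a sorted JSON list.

FIRST sets, iterate to fixpoint:
pass 1:
  A via A→b: +{b}
  S via S→a: +{a}
  S via S→c A: +{c}
  FIRST[S]={a,c}  FIRST[A]={b}
pass 2: — fixpoint
  FIRST[S]={a,c}  FIRST[A]={b}

FOLLOW iteration:
seed FOLLOW(S) with $
[1]
  S→S b S: FOLLOW(S) ⊇ FIRST(b) = {b}; new: +{b}
  S→c A: FOLLOW(A) ⊇ FOLLOW(S) ⊇ {$,b}; new: +{$,b}
  FOLLOW(S)={$,b}  FOLLOW(A)={$,b}
[2] (stable)
  FOLLOW(S)={$,b}  FOLLOW(A)={$,b}

FOLLOW(S) = ["$", "b"]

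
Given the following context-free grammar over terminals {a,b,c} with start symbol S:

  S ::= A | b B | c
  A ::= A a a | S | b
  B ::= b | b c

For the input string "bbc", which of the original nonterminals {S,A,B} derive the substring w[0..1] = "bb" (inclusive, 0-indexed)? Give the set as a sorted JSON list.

CNF form of G:
  S -> A X4 | T1 B | b | c
  A -> A X3 | T1 B | b | c
  B -> T1 T2 | b
  T0 -> a
  T1 -> b
  T2 -> c
  X3 -> T0 T0
  X4 -> T0 T0

CYK table (by increasing span) — only the sub-triangle for w[0..1]:
  cell(0,0) b: {A,B,S,T1}  orig:{A,B,S}
  cell(1,1) b: {A,B,S,T1}  orig:{A,B,S}
  cell(0,1) bb: {A,S}

Original NTs in T[0,1] deriving "bb": ["A", "S"]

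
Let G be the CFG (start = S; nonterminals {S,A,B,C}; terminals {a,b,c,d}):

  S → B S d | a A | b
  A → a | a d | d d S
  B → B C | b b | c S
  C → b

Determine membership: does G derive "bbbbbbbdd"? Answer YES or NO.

Convert to CNF:
  S -> B X5 | T0 A | b
  A -> T0 T1 | T1 X4 | a
  B -> B C | T2 T2 | T3 S
  C -> b
  T0 -> a
  T1 -> d
  T2 -> b
  T3 -> c
  X4 -> T1 S
  X5 -> S T1

CYK table (by increasing span):
  [0..0]={C,S,T2}  "b"  orig:{C,S}
  [1..1]={C,S,T2}  "b"  orig:{C,S}
  [2..2]={C,S,T2}  "b"  orig:{C,S}
  [3..3]={C,S,T2}  "b"  orig:{C,S}
  [4..4]={C,S,T2}  "b"  orig:{C,S}
  [5..5]={C,S,T2}  "b"  orig:{C,S}
  [6..6]={C,S,T2}  "b"  orig:{C,S}
  [7..7]={T1}  "d"  orig:{}
  [8..8]={T1}  "d"  orig:{}
  [0..1]={B}  "bb"
  [1..2]={B}  "bb"
  [2..3]={B}  "bb"
  [3..4]={B}  "bb"
  [4..5]={B}  "bb"
  [5..6]={B}  "bb"
  [6..7]={X5}  "bd"  orig:{}
  [7..8]=∅  "dd"
  [0..2]={B}  "bbb"
  [1..3]={B}  "bbb"
  [2..4]={B}  "bbb"
  [3..5]={B}  "bbb"
  [4..6]={B}  "bbb"
  [5..7]=∅  "bbd"
  [6..8]=∅  "bdd"
  [0..3]={B}  "bbbb"
  [1..4]={B}  "bbbb"
  [2..5]={B}  "bbbb"
  [3..6]={B}  "bbbb"
  [4..7]={S}  "bbbd"
  [5..8]=∅  "bbdd"
  [0..4]={B}  "bbbbb"
  [1..5]={B}  "bbbbb"
  [2..6]={B}  "bbbbb"
  [3..7]={S}  "bbbbd"
  [4..8]={X5}  "bbbdd"  orig:{}
  [0..5]={B}  "bbbbbb"
  [1..6]={B}  "bbbbbb"
  [2..7]={S}  "bbbbbd"
  [3..8]={X5}  "bbbbdd"  orig:{}
  [0..6]={B}  "bbbbbbb"
  [1..7]={S}  "bbbbbbd"
  [2..8]={S,X5}  "bbbbbdd"  orig:{S}
  [0..7]={S}  "bbbbbbbd"
  [1..8]={S,X5}  "bbbbbbdd"  orig:{S}
  [0..8]={S,X5}  "bbbbbbbdd"  orig:{S}

S ∈ T[0,8] ⇒ YES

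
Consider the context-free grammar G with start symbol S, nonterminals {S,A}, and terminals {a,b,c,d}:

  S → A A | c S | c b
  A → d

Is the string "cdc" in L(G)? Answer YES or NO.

CNF form of G:
  S -> A A | T0 S | T0 T1
  A -> d
  T0 -> c
  T1 -> b

CYK fill:
  [0..0]={T0}  "c"  orig:{}
  [1..1]={A}  "d"
  [2..2]={T0}  "c"  orig:{}
  [0..1]=∅  "cd"
  [1..2]=∅  "dc"
  [0..2]=∅  "cdc"

S ∉ T[0,2] ⇒ NO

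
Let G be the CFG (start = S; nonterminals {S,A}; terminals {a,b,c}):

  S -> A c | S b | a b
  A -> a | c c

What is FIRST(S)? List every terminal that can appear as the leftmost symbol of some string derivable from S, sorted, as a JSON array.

FIRST iteration:
pass 1:
  A via A→a: +{a}
  A via A→c c: +{c}
  S via S→A c: +{a,c}
  FIRST[S]={a,c}  FIRST[A]={a,c}
pass 2: done
  FIRST[S]={a,c}  FIRST[A]={a,c}

FIRST(S) = ["a", "c"]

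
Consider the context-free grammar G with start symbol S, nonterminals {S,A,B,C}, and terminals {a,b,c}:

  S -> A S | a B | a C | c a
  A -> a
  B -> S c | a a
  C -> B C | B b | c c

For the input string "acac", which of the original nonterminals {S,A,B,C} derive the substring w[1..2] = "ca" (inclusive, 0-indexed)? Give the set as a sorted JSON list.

CNF form of G:
  S -> A S | T0 T1 | T1 B | T1 C
  A -> a
  B -> S T0 | T1 T1
  C -> B C | B T2 | T0 T0
  T0 -> c
  T1 -> a
  T2 -> b

CYK fill, restricted to cells inside w[1..2]:
  [1..1]={T0}  "c"  orig:{}
  [2..2]={A,T1}  "a"  orig:{A}
  [1..2]={S}  "ca"

Original NTs in T[1,2] deriving "ca": ["S"]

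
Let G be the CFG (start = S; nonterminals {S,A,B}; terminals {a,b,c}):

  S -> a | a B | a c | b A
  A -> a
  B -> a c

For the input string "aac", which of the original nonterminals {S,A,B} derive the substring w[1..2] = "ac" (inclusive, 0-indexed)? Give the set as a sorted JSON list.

CNF form of G:
  S -> T0 B | T0 T1 | T2 A | a
  A -> a
  B -> T0 T1
  T0 -> a
  T1 -> c
  T2 -> b

CYK fill, restricted to cells inside w[1..2]:
  T[1,1] 'a' = {A,S,T0}  orig:{A,S}
  T[2,2] 'c' = {T1}  orig:{}
  T[1,2] 'ac' = {B,S}

Original NTs in T[1,2] deriving "ac": ["B", "S"]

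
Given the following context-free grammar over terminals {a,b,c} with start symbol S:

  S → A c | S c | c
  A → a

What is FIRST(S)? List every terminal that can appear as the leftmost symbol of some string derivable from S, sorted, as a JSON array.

FIRST iteration:
[1]
  A via A→a: +{a}
  S via S→A c: +{a}
  S via S→c: +{c}
  S: {a,c}  A: {a}
[2] — fixpoint
  S: {a,c}  A: {a}

FIRST(S) = ["a", "c"]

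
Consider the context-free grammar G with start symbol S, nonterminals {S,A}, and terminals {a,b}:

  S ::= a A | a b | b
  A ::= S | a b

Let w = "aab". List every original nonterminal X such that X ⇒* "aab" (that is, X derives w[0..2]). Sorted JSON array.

CNF form of G:
  S -> T0 A | T0 T1 | b
  A -> T0 A | T0 T1 | b
  T0 -> a
  T1 -> b

CYK fill, restricted to cells inside w[0..2]:
  [0..0]={T0}  "a"  orig:{}
  [1..1]={T0}  "a"  orig:{}
  [2..2]={A,S,T1}  "b"  orig:{A,S}
  [0..1]=∅  "aa"
  [1..2]={A,S}  "ab"
  [0..2]={A,S}  "aab"

Original NTs in T[0,2] deriving "aab": ["A", "S"]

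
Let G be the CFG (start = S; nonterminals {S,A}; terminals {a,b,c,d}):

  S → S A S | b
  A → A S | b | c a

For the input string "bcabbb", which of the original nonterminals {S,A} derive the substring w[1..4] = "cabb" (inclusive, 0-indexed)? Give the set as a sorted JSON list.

Convert to CNF:
  S -> S X2 | b
  A -> A S | T0 T1 | b
  T0 -> c
  T1 -> a
  X2 -> A S

CYK fill (cells [i..j] with 1 ≤ i ≤ j ≤ 4 only):
  [1..1]={T0}  "c"  orig:{}
  [2..2]={T1}  "a"  orig:{}
  [3..3]={A,S}  "b"
  [4..4]={A,S}  "b"
  [1..2]={A}  "ca"
  [2..3]=∅  "ab"
  [3..4]={A,X2}  "bb"  orig:{A}
  [1..3]={A,X2}  "cab"  orig:{A}
  [2..4]=∅  "abb"
  [1..4]={A,X2}  "cabb"  orig:{A}

Original NTs in T[1,4] deriving "cabb": ["A"]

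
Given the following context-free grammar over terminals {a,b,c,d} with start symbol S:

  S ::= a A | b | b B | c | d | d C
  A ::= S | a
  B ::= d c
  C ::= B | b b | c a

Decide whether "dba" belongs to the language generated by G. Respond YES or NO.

CNF form of G:
  S -> T0 A | T1 B | T2 C | b | c | d
  A -> T0 A | T1 B | T2 C | a | b | c | d
  B -> T2 T3
  C -> T1 T1 | T2 T3 | T3 T0
  T0 -> a
  T1 -> b
  T2 -> d
  T3 -> c

Fill CYK table bottom-up:
  [0..0]={A,S,T2}  "d"  orig:{A,S}
  [1..1]={A,S,T1}  "b"  orig:{A,S}
  [2..2]={A,T0}  "a"  orig:{A}
  [0..1]=∅  "db"
  [1..2]=∅  "ba"
  [0..2]=∅  "dba"

S ∉ T[0,2] ⇒ NO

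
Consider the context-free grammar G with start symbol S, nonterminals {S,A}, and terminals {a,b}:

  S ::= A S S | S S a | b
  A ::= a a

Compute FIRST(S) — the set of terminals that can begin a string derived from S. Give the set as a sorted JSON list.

FIRST sets, iterate to fixpoint:
iter 1:
  A via A→a a: +{a}
  S via S→A S S: +{a}
  S via S→b: +{b}
  FIRST(S)={a,b}  FIRST(A)={a}
iter 2: done
  FIRST(S)={a,b}  FIRST(A)={a}

FIRST(S) = ["a", "b"]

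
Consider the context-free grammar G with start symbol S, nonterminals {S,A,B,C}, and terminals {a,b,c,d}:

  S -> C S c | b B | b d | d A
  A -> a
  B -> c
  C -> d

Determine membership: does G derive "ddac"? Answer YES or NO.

Convert to CNF:
  S -> C X3 | T1 B | T1 T2 | T2 A
  A -> a
  B -> c
  C -> d
  T0 -> c
  T1 -> b
  T2 -> d
  X3 -> S T0

CYK table (by increasing span):
  cell(0,0) d: {C,T2}  orig:{C}
  cell(1,1) d: {C,T2}  orig:{C}
  cell(2,2) a: {A}
  cell(3,3) c: {B,T0}  orig:{B}
  cell(0,1) dd: ∅
  cell(1,2) da: {S}
  cell(2,3) ac: ∅
  cell(0,2) dda: ∅
  cell(1,3) dac: {X3}  orig:{}
  cell(0,3) ddac: {S}

S ∈ T[0,3] ⇒ YES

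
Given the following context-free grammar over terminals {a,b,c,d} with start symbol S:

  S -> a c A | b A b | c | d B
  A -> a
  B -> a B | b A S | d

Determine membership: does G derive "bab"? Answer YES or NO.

CNF form of G:
  S -> T0 X5 | T1 X6 | T3 B | c
  A -> a
  B -> T0 B | T1 X4 | d
  T0 -> a
  T1 -> b
  T2 -> c
  T3 -> d
  X4 -> A S
  X5 -> T2 A
  X6 -> A T1

CYK fill:
  cell(0,0) b: {T1}  orig:{}
  cell(1,1) a: {A,T0}  orig:{A}
  cell(2,2) b: {T1}  orig:{}
  cell(0,1) ba: ∅
  cell(1,2) ab: {X6}  orig:{}
  cell(0,2) bab: {S}

S ∈ T[0,2] ⇒ YES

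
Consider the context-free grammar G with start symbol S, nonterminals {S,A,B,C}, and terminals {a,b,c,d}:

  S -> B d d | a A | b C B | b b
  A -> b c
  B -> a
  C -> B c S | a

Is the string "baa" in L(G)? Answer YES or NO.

CNF form of G:
  S -> B X5 | T0 T0 | T0 X6 | T3 A
  A -> T0 T1
  B -> a
  C -> B X4 | a
  T0 -> b
  T1 -> c
  T2 -> d
  T3 -> a
  X4 -> T1 S
  X5 -> T2 T2
  X6 -> C B

CYK table (by increasing span):
  T[0,0] 'b' = {T0}  orig:{}
  T[1,1] 'a' = {B,C,T3}  orig:{B,C}
  T[2,2] 'a' = {B,C,T3}  orig:{B,C}
  T[0,1] 'ba' = ∅
  T[1,2] 'aa' = {X6}  orig:{}
  T[0,2] 'baa' = {S}

S ∈ T[0,2] ⇒ YES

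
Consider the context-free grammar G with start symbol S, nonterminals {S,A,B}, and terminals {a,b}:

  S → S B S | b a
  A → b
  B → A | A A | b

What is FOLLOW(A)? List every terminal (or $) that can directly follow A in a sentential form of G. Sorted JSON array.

FIRST iteration:
pass 1:
  A via A→b: +{b}
  B via B→A: +{b}
  S via S→b a: +{b}
  FIRST[S]={b}  FIRST[A]={b}  FIRST[B]={b}
pass 2: (stable)
  FIRST[S]={b}  FIRST[A]={b}  FIRST[B]={b}

Compute FOLLOW by fixpoint:
seed FOLLOW(S) with $
pass 1:
  B→A A: FOLLOW(A) ⊇ FIRST(A) = {b}; new: +{b}
  S→S B S: FOLLOW(S) ⊇ FIRST(B) = {b}; new: +{b}
  S→S B S: FOLLOW(B) ⊇ FIRST(S) = {b}; new: +{b}
  FOLLOW(S)={$,b}  FOLLOW(A)={b}  FOLLOW(B)={b}
pass 2: (stable)
  FOLLOW(S)={$,b}  FOLLOW(A)={b}  FOLLOW(B)={b}

FOLLOW(A) = ["b"]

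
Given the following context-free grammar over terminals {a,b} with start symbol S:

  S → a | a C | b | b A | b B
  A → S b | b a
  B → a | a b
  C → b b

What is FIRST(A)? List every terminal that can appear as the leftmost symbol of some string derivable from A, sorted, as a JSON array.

Compute FIRST by fixpoint:
round 1:
  A via A→b a: +{b}
  B via B→a: +{a}
  C via C→b b: +{b}
  S via S→a: +{a}
  S via S→b: +{b}
  FIRST[S]={a,b}  FIRST[A]={b}  FIRST[B]={a}  FIRST[C]={b}
round 2:
  A via A→S b: +{a}
  FIRST[S]={a,b}  FIRST[A]={a,b}  FIRST[B]={a}  FIRST[C]={b}
round 3: done
  FIRST[S]={a,b}  FIRST[A]={a,b}  FIRST[B]={a}  FIRST[C]={b}

FIRST(A) = ["a", "b"]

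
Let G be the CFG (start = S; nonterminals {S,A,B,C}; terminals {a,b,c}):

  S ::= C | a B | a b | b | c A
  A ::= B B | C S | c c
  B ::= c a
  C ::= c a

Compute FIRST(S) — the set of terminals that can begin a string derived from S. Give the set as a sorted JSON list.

FIRST sets, iterate to fixpoint:
[1]
  A via A→c c: +{c}
  B via B→c a: +{c}
  C via C→c a: +{c}
  S via S→C: +{c}
  S via S→a B: +{a}
  S via S→b: +{b}
  FIRST[S]={a,b,c}  FIRST[A]={c}  FIRST[B]={c}  FIRST[C]={c}
[2] done
  FIRST[S]={a,b,c}  FIRST[A]={c}  FIRST[B]={c}  FIRST[C]={c}

FIRST(S) = ["a", "b", "c"]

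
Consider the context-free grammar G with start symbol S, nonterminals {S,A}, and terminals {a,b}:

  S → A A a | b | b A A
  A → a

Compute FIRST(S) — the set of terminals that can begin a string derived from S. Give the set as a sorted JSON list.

FIRST iteration:
iter 1:
  A via A→a: +{a}
  S via S→A A a: +{a}
  S via S→b: +{b}
  FIRST[S]={a,b}  FIRST[A]={a}
iter 2: (stable)
  FIRST[S]={a,b}  FIRST[A]={a}

FIRST(S) = ["a", "b"]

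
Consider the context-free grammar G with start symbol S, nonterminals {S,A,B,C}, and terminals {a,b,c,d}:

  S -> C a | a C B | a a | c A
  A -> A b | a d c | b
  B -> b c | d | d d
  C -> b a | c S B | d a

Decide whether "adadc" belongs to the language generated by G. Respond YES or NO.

Convert to CNF:
  S -> C T1 | T1 T1 | T1 X6 | T3 A
  A -> A T0 | T1 X4 | b
  B -> T0 T3 | T2 T2 | d
  C -> T0 T1 | T2 T1 | T3 X5
  T0 -> b
  T1 -> a
  T2 -> d
  T3 -> c
  X4 -> T2 T3
  X5 -> S B
  X6 -> C B

CYK fill:
  [0..0]={T1}  "a"  orig:{}
  [1..1]={B,T2}  "d"  orig:{B}
  [2..2]={T1}  "a"  orig:{}
  [3..3]={B,T2}  "d"  orig:{B}
  [4..4]={T3}  "c"  orig:{}
  [0..1]=∅  "ad"
  [1..2]={C}  "da"
  [2..3]=∅  "ad"
  [3..4]={X4}  "dc"  orig:{}
  [0..2]=∅  "ada"
  [1..3]={X6}  "dad"  orig:{}
  [2..4]={A}  "adc"
  [0..3]={S}  "adad"
  [1..4]=∅  "dadc"
  [0..4]=∅  "adadc"

S ∉ T[0,4] ⇒ NO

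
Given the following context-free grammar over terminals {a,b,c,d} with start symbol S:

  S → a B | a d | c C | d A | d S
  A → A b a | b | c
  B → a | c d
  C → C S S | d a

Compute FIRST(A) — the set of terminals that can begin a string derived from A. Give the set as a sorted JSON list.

FIRST sets, iterate to fixpoint:
[1]
  A via A→b: +{b}
  A via A→c: +{c}
  B via B→a: +{a}
  B via B→c d: +{c}
  C via C→d a: +{d}
  S via S→a B: +{a}
  S via S→c C: +{c}
  S via S→d A: +{d}
  S: {a,c,d}  A: {b,c}  B: {a,c}  C: {d}
[2] done
  S: {a,c,d}  A: {b,c}  B: {a,c}  C: {d}

FIRST(A) = ["b", "c"]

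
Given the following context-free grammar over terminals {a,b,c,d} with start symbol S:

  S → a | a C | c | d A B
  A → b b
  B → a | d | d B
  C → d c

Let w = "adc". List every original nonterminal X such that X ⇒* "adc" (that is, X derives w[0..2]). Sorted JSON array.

Convert to CNF:
  S -> T1 X4 | T3 C | a | c
  A -> T0 T0
  B -> T1 B | a | d
  C -> T1 T2
  T0 -> b
  T1 -> d
  T2 -> c
  T3 -> a
  X4 -> A B

Fill CYK table bottom-up — only the sub-triangle for w[0..2]:
  T[0,0] 'a' = {B,S,T3}  orig:{B,S}
  T[1,1] 'd' = {B,T1}  orig:{B}
  T[2,2] 'c' = {S,T2}  orig:{S}
  T[0,1] 'ad' = ∅
  T[1,2] 'dc' = {C}
  T[0,2] 'adc' = {S}

Original NTs in T[0,2] deriving "adc": ["S"]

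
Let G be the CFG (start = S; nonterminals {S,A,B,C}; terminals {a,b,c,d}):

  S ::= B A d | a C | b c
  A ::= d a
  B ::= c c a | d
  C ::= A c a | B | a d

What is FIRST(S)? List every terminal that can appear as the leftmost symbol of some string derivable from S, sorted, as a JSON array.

FIRST sets, iterate to fixpoint:
[1]
  A via A→d a: +{d}
  B via B→c c a: +{c}
  B via B→d: +{d}
  C via C→A c a: +{d}
  C via C→B: +{c}
  C via C→a d: +{a}
  S via S→B A d: +{c,d}
  S via S→a C: +{a}
  S via S→b c: +{b}
  FIRST[S]={a,b,c,d}  FIRST[A]={d}  FIRST[B]={c,d}  FIRST[C]={a,c,d}
[2] — fixpoint
  FIRST[S]={a,b,c,d}  FIRST[A]={d}  FIRST[B]={c,d}  FIRST[C]={a,c,d}

FIRST(S) = ["a", "b", "c", "d"]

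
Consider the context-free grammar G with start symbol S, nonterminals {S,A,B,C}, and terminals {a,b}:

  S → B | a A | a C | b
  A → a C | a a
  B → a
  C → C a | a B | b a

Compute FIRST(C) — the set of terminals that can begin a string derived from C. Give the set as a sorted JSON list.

FIRST sets, iterate to fixpoint:
round 1:
  A via A→a C: +{a}
  B via B→a: +{a}
  C via C→a B: +{a}
  C via C→b a: +{b}
  S via S→B: +{a}
  S via S→b: +{b}
  S: {a,b}  A: {a}  B: {a}  C: {a,b}
round 2: — fixpoint
  S: {a,b}  A: {a}  B: {a}  C: {a,b}

FIRST(C) = ["a", "b"]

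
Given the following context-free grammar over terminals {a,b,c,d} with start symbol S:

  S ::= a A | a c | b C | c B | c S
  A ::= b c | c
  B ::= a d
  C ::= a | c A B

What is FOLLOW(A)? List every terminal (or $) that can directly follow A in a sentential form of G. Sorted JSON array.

Compute FIRST by fixpoint:
pass 1:
  A via A→b c: +{b}
  A via A→c: +{c}
  B via B→a d: +{a}
  C via C→a: +{a}
  C via C→c A B: +{c}
  S via S→a A: +{a}
  S via S→b C: +{b}
  S via S→c B: +{c}
  FIRST(S)={a,b,c}  FIRST(A)={b,c}  FIRST(B)={a}  FIRST(C)={a,c}
pass 2: done
  FIRST(S)={a,b,c}  FIRST(A)={b,c}  FIRST(B)={a}  FIRST(C)={a,c}

FOLLOW iteration:
seed FOLLOW(S) with $
round 1:
  C→c A B: FOLLOW(A) ⊇ FIRST(B) = {a}; new: +{a}
  S→a A: FOLLOW(A) ⊇ FOLLOW(S) ⊇ {$}; new: +{$}
  S→b C: FOLLOW(C) ⊇ FOLLOW(S) ⊇ {$}; new: +{$}
  S→c B: FOLLOW(B) ⊇ FOLLOW(S) ⊇ {$}; new: +{$}
  FOLLOW(S)={$}  FOLLOW(A)={$,a}  FOLLOW(B)={$}  FOLLOW(C)={$}
round 2: — fixpoint
  FOLLOW(S)={$}  FOLLOW(A)={$,a}  FOLLOW(B)={$}  FOLLOW(C)={$}

FOLLOW(A) = ["$", "a"]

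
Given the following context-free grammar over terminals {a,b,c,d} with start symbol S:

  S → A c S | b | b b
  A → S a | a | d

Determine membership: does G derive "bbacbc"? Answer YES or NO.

CNF form of G:
  S -> A X3 | T2 T2 | b
  A -> S T0 | a | d
  T0 -> a
  T1 -> c
  T2 -> b
  X3 -> T1 S

CYK fill:
  T[0,0] 'b' = {S,T2}  orig:{S}
  T[1,1] 'b' = {S,T2}  orig:{S}
  T[2,2] 'a' = {A,T0}  orig:{A}
  T[3,3] 'c' = {T1}  orig:{}
  T[4,4] 'b' = {S,T2}  orig:{S}
  T[5,5] 'c' = {T1}  orig:{}
  T[0,1] 'bb' = {S}
  T[1,2] 'ba' = {A}
  T[2,3] 'ac' = ∅
  T[3,4] 'cb' = {X3}  orig:{}
  T[4,5] 'bc' = ∅
  T[0,2] 'bba' = {A}
  T[1,3] 'bac' = ∅
  T[2,4] 'acb' = {S}
  T[3,5] 'cbc' = ∅
  T[0,3] 'bbac' = ∅
  T[1,4] 'bacb' = {S}
  T[2,5] 'acbc' = ∅
  T[0,4] 'bbacb' = {S}
  T[1,5] 'bacbc' = ∅
  T[0,5] 'bbacbc' = ∅

S ∉ T[0,5] ⇒ NO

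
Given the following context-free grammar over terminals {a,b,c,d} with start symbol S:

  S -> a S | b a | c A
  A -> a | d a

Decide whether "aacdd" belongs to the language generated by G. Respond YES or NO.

CNF form of G:
  S -> T1 S | T2 T1 | T3 A
  A -> T0 T1 | a
  T0 -> d
  T1 -> a
  T2 -> b
  T3 -> c

CYK fill:
  cell(0,0) a: {A,T1}  orig:{A}
  cell(1,1) a: {A,T1}  orig:{A}
  cell(2,2) c: {T3}  orig:{}
  cell(3,3) d: {T0}  orig:{}
  cell(4,4) d: {T0}  orig:{}
  cell(0,1) aa: ∅
  cell(1,2) ac: ∅
  cell(2,3) cd: ∅
  cell(3,4) dd: ∅
  cell(0,2) aac: ∅
  cell(1,3) acd: ∅
  cell(2,4) cdd: ∅
  cell(0,3) aacd: ∅
  cell(1,4) acdd: ∅
  cell(0,4) aacdd: ∅

S ∉ T[0,4] ⇒ NO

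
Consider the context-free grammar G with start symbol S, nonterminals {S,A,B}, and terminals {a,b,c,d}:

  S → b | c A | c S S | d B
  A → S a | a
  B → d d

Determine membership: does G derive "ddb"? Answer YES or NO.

CNF form of G:
  S -> T1 B | T2 A | T2 X3 | b
  A -> S T0 | a
  B -> T1 T1
  T0 -> a
  T1 -> d
  T2 -> c
  X3 -> S S

Fill CYK table bottom-up:
  T[0,0] 'd' = {T1}  orig:{}
  T[1,1] 'd' = {T1}  orig:{}
  T[2,2] 'b' = {S}
  T[0,1] 'dd' = {B}
  T[1,2] 'db' = ∅
  T[0,2] 'ddb' = ∅

S ∉ T[0,2] ⇒ NO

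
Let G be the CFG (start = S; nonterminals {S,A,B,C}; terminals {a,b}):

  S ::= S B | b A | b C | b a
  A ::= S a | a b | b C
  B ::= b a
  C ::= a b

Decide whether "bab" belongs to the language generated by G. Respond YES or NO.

CNF form of G:
  S -> S B | T1 A | T1 C | T1 T0
  A -> S T0 | T0 T1 | T1 C
  B -> T1 T0
  C -> T0 T1
  T0 -> a
  T1 -> b

CYK table (by increasing span):
  [0..0]={T1}  "b"  orig:{}
  [1..1]={T0}  "a"  orig:{}
  [2..2]={T1}  "b"  orig:{}
  [0..1]={B,S}  "ba"
  [1..2]={A,C}  "ab"
  [0..2]={A,S}  "bab"

S ∈ T[0,2] ⇒ YES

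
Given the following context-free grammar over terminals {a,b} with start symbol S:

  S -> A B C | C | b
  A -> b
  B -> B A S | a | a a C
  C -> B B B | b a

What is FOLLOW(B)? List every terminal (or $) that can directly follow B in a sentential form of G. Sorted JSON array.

Compute FIRST by fixpoint:
round 1:
  A via A→b: +{b}
  B via B→a: +{a}
  C via C→B B B: +{a}
  C via C→b a: +{b}
  S via S→A B C: +{b}
  S via S→C: +{a}
  FIRST[S]={a,b}  FIRST[A]={b}  FIRST[B]={a}  FIRST[C]={a,b}
round 2: (no change)
  FIRST[S]={a,b}  FIRST[A]={b}  FIRST[B]={a}  FIRST[C]={a,b}

Compute FOLLOW by fixpoint:
FOLLOW(S) := {$}
[1]
  B→B A S: FOLLOW(B) ⊇ FIRST(A) = {b}; new: +{b}
  B→B A S: FOLLOW(A) ⊇ FIRST(S) = {a,b}; new: +{a,b}
  B→B A S: FOLLOW(S) ⊇ FOLLOW(B) ⊇ {b}; new: +{b}
  B→a a C: FOLLOW(C) ⊇ FOLLOW(B) ⊇ {b}; new: +{b}
  C→B B B: FOLLOW(B) ⊇ FIRST(B) = {a}; new: +{a}
  S→A B C: FOLLOW(C) ⊇ FOLLOW(S) ⊇ {$,b}; new: +{$}
  FOLLOW(S)={$,b}  FOLLOW(A)={a,b}  FOLLOW(B)={a,b}  FOLLOW(C)={$,b}
[2]
  B→B A S: FOLLOW(S) ⊇ FOLLOW(B) ⊇ {a,b}; new: +{a}
  B→a a C: FOLLOW(C) ⊇ FOLLOW(B) ⊇ {a,b}; new: +{a}
  C→B B B: FOLLOW(B) ⊇ FOLLOW(C) ⊇ {$,a,b}; new: +{$}
  FOLLOW(S)={$,a,b}  FOLLOW(A)={a,b}  FOLLOW(B)={$,a,b}  FOLLOW(C)={$,a,b}
[3] (stable)
  FOLLOW(S)={$,a,b}  FOLLOW(A)={a,b}  FOLLOW(B)={$,a,b}  FOLLOW(C)={$,a,b}

FOLLOW(B) = ["$", "a", "b"]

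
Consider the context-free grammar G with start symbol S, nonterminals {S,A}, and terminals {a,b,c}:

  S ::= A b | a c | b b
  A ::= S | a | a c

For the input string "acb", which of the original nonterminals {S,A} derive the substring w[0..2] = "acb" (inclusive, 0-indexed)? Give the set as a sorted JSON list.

Convert to CNF:
  S -> A T0 | T0 T0 | T1 T2
  A -> A T0 | T0 T0 | T1 T2 | a
  T0 -> b
  T1 -> a
  T2 -> c

Fill CYK table bottom-up (cells [i..j] with 0 ≤ i ≤ j ≤ 2 only):
  T[0,0] 'a' = {A,T1}  orig:{A}
  T[1,1] 'c' = {T2}  orig:{}
  T[2,2] 'b' = {T0}  orig:{}
  T[0,1] 'ac' = {A,S}
  T[1,2] 'cb' = ∅
  T[0,2] 'acb' = {A,S}

Original NTs in T[0,2] deriving "acb": ["A", "S"]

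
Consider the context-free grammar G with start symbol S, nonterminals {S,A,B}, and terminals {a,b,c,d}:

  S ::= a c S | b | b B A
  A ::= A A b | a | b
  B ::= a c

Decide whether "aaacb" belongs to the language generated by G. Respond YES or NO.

CNF form of G:
  S -> T0 X5 | T1 X4 | b
  A -> A X3 | a | b
  B -> T1 T2
  T0 -> b
  T1 -> a
  T2 -> c
  X3 -> A T0
  X4 -> T2 S
  X5 -> B A

CYK table (by increasing span):
  [0..0]={A,T1}  "a"  orig:{A}
  [1..1]={A,T1}  "a"  orig:{A}
  [2..2]={A,T1}  "a"  orig:{A}
  [3..3]={T2}  "c"  orig:{}
  [4..4]={A,S,T0}  "b"  orig:{A,S}
  [0..1]=∅  "aa"
  [1..2]=∅  "aa"
  [2..3]={B}  "ac"
  [3..4]={X4}  "cb"  orig:{}
  [0..2]=∅  "aaa"
  [1..3]=∅  "aac"
  [2..4]={S,X5}  "acb"  orig:{S}
  [0..3]=∅  "aaac"
  [1..4]=∅  "aacb"
  [0..4]=∅  "aaacb"

S ∉ T[0,4] ⇒ NO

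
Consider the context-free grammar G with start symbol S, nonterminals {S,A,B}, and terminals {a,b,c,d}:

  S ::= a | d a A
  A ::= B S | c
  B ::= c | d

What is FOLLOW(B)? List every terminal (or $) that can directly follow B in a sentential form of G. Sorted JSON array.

FIRST sets, iterate to fixpoint:
iter 1:
  A via A→c: +{c}
  B via B→c: +{c}
  B via B→d: +{d}
  S via S→a: +{a}
  S via S→d a A: +{d}
  FIRST(S)={a,d}  FIRST(A)={c}  FIRST(B)={c,d}
iter 2:
  A via A→B S: +{d}
  FIRST(S)={a,d}  FIRST(A)={c,d}  FIRST(B)={c,d}
iter 3: (no change)
  FIRST(S)={a,d}  FIRST(A)={c,d}  FIRST(B)={c,d}

Compute FOLLOW by fixpoint:
initialize: $ ∈ FOLLOW(S)
iter 1:
  A→B S: FOLLOW(B) ⊇ FIRST(S) = {a,d}; new: +{a,d}
  S→d a A: FOLLOW(A) ⊇ FOLLOW(S) ⊇ {$}; new: +{$}
  FOLLOW[S]={$}  FOLLOW[A]={$}  FOLLOW[B]={a,d}
iter 2: done
  FOLLOW[S]={$}  FOLLOW[A]={$}  FOLLOW[B]={a,d}

FOLLOW(B) = ["a", "d"]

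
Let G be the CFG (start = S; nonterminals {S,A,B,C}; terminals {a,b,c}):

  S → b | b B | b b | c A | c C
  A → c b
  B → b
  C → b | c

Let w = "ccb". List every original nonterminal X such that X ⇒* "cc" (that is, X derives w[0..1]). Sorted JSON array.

Convert to CNF:
  S -> T0 A | T0 C | T1 B | T1 T1 | b
  A -> T0 T1
  B -> b
  C -> b | c
  T0 -> c
  T1 -> b

CYK table (by increasing span) (cells [i..j] with 0 ≤ i ≤ j ≤ 1 only):
  [0..0]={C,T0}  "c"  orig:{C}
  [1..1]={C,T0}  "c"  orig:{C}
  [0..1]={S}  "cc"

Original NTs in T[0,1] deriving "cc": ["S"]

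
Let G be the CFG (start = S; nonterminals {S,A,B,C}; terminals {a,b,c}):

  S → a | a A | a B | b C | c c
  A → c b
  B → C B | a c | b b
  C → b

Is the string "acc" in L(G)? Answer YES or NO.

CNF form of G:
  S -> T0 T0 | T1 C | T2 A | T2 B | a
  A -> T0 T1
  B -> C B | T1 T1 | T2 T0
  C -> b
  T0 -> c
  T1 -> b
  T2 -> a

Fill CYK table bottom-up:
  [0..0]={S,T2}  "a"  orig:{S}
  [1..1]={T0}  "c"  orig:{}
  [2..2]={T0}  "c"  orig:{}
  [0..1]={B}  "ac"
  [1..2]={S}  "cc"
  [0..2]=∅  "acc"

S ∉ T[0,2] ⇒ NO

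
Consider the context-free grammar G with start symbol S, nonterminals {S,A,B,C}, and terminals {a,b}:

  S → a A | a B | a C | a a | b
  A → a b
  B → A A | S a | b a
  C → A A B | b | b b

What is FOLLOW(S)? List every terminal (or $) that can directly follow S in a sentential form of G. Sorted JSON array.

FIRST iteration:
[1]
  A via A→a b: +{a}
  B via B→A A: +{a}
  B via B→b a: +{b}
  C via C→A A B: +{a}
  C via C→b: +{b}
  S via S→a A: +{a}
  S via S→b: +{b}
  S: {a,b}  A: {a}  B: {a,b}  C: {a,b}
[2] (no change)
  S: {a,b}  A: {a}  B: {a,b}  C: {a,b}

Compute FOLLOW by fixpoint:
initialize: $ ∈ FOLLOW(S)
round 1:
  B→A A: FOLLOW(A) ⊇ FIRST(A) = {a}; new: +{a}
  B→S a: FOLLOW(S) ⊇ FIRST(a) = {a}; new: +{a}
  C→A A B: FOLLOW(A) ⊇ FIRST(B) = {a,b}; new: +{b}
  S→a A: FOLLOW(A) ⊇ FOLLOW(S) ⊇ {$,a}; new: +{$}
  S→a B: FOLLOW(B) ⊇ FOLLOW(S) ⊇ {$,a}; new: +{$,a}
  S→a C: FOLLOW(C) ⊇ FOLLOW(S) ⊇ {$,a}; new: +{$,a}
  FOLLOW(S)={$,a}  FOLLOW(A)={$,a,b}  FOLLOW(B)={$,a}  FOLLOW(C)={$,a}
round 2: — fixpoint
  FOLLOW(S)={$,a}  FOLLOW(A)={$,a,b}  FOLLOW(B)={$,a}  FOLLOW(C)={$,a}

FOLLOW(S) = ["$", "a"]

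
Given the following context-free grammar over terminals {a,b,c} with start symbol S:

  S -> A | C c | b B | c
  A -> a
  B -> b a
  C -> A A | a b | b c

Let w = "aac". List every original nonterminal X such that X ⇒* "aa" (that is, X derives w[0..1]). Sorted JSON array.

CNF form of G:
  S -> C T2 | T0 B | a | c
  A -> a
  B -> T0 T1
  C -> A A | T0 T2 | T1 T0
  T0 -> b
  T1 -> a
  T2 -> c

CYK fill (cells [i..j] with 0 ≤ i ≤ j ≤ 1 only):
  [0..0]={A,S,T1}  "a"  orig:{A,S}
  [1..1]={A,S,T1}  "a"  orig:{A,S}
  [0..1]={C}  "aa"

Original NTs in T[0,1] deriving "aa": ["C"]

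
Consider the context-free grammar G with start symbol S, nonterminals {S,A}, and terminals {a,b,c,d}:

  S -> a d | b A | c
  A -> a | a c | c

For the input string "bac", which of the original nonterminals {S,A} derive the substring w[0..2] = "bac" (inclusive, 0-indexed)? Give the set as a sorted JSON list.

CNF form of G:
  S -> T0 T2 | T3 A | c
  A -> T0 T1 | a | c
  T0 -> a
  T1 -> c
  T2 -> d
  T3 -> b

CYK fill (cells [i..j] with 0 ≤ i ≤ j ≤ 2 only):
  cell(0,0) b: {T3}  orig:{}
  cell(1,1) a: {A,T0}  orig:{A}
  cell(2,2) c: {A,S,T1}  orig:{A,S}
  cell(0,1) ba: {S}
  cell(1,2) ac: {A}
  cell(0,2) bac: {S}

Original NTs in T[0,2] deriving "bac": ["S"]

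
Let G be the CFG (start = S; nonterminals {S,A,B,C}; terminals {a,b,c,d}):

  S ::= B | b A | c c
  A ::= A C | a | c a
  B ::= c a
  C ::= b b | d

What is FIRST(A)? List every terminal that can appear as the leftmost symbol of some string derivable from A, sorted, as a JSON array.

Compute FIRST by fixpoint:
iter 1:
  A via A→a: +{a}
  A via A→c a: +{c}
  B via B→c a: +{c}
  C via C→b b: +{b}
  C via C→d: +{d}
  S via S→B: +{c}
  S via S→b A: +{b}
  S: {b,c}  A: {a,c}  B: {c}  C: {b,d}
iter 2: (no change)
  S: {b,c}  A: {a,c}  B: {c}  C: {b,d}

FIRST(A) = ["a", "c"]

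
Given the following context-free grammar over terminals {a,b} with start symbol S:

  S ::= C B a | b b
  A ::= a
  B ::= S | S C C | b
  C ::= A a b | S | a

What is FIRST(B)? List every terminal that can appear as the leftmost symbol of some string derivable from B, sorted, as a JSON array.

FIRST iteration:
pass 1:
  A via A→a: +{a}
  B via B→b: +{b}
  C via C→A a b: +{a}
  S via S→C B a: +{a}
  S via S→b b: +{b}
  FIRST(S)={a,b}  FIRST(A)={a}  FIRST(B)={b}  FIRST(C)={a}
pass 2:
  B via B→S: +{a}
  C via C→S: +{b}
  FIRST(S)={a,b}  FIRST(A)={a}  FIRST(B)={a,b}  FIRST(C)={a,b}
pass 3: (stable)
  FIRST(S)={a,b}  FIRST(A)={a}  FIRST(B)={a,b}  FIRST(C)={a,b}

FIRST(B) = ["a", "b"]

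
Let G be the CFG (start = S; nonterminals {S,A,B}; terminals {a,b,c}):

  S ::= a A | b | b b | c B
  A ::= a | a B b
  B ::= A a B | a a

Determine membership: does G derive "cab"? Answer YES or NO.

Convert to CNF:
  S -> T0 A | T1 T1 | T2 B | b
  A -> T0 X3 | a
  B -> A X4 | T0 T0
  T0 -> a
  T1 -> b
  T2 -> c
  X3 -> B T1
  X4 -> T0 B

Fill CYK table bottom-up:
  [0..0]={T2}  "c"  orig:{}
  [1..1]={A,T0}  "a"  orig:{A}
  [2..2]={S,T1}  "b"  orig:{S}
  [0..1]=∅  "ca"
  [1..2]=∅  "ab"
  [0..2]=∅  "cab"

S ∉ T[0,2] ⇒ NO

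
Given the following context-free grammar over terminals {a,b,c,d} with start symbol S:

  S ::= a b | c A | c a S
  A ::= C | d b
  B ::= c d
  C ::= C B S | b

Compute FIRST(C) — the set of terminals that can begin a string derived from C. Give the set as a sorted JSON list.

Compute FIRST by fixpoint:
iter 1:
  A via A→d b: +{d}
  B via B→c d: +{c}
  C via C→b: +{b}
  S via S→a b: +{a}
  S via S→c A: +{c}
  FIRST[S]={a,c}  FIRST[A]={d}  FIRST[B]={c}  FIRST[C]={b}
iter 2:
  A via A→C: +{b}
  FIRST[S]={a,c}  FIRST[A]={b,d}  FIRST[B]={c}  FIRST[C]={b}
iter 3: — fixpoint
  FIRST[S]={a,c}  FIRST[A]={b,d}  FIRST[B]={c}  FIRST[C]={b}

FIRST(C) = ["b"]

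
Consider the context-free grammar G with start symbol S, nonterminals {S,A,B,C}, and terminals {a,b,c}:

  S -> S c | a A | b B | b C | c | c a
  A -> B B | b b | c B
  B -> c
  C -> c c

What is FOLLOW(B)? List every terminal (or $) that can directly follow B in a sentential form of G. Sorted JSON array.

Compute FIRST by fixpoint:
[1]
  A via A→b b: +{b}
  A via A→c B: +{c}
  B via B→c: +{c}
  C via C→c c: +{c}
  S via S→a A: +{a}
  S via S→b B: +{b}
  S via S→c: +{c}
  FIRST(S)={a,b,c}  FIRST(A)={b,c}  FIRST(B)={c}  FIRST(C)={c}
[2] (no change)
  FIRST(S)={a,b,c}  FIRST(A)={b,c}  FIRST(B)={c}  FIRST(C)={c}

Compute FOLLOW by fixpoint:
seed FOLLOW(S) with $
pass 1:
  A→B B: FOLLOW(B) ⊇ FIRST(B) = {c}; new: +{c}
  S→S c: FOLLOW(S) ⊇ FIRST(c) = {c}; new: +{c}
  S→a A: FOLLOW(A) ⊇ FOLLOW(S) ⊇ {$,c}; new: +{$,c}
  S→b B: FOLLOW(B) ⊇ FOLLOW(S) ⊇ {$,c}; new: +{$}
  S→b C: FOLLOW(C) ⊇ FOLLOW(S) ⊇ {$,c}; new: +{$,c}
  FOLLOW[S]={$,c}  FOLLOW[A]={$,c}  FOLLOW[B]={$,c}  FOLLOW[C]={$,c}
pass 2: done
  FOLLOW[S]={$,c}  FOLLOW[A]={$,c}  FOLLOW[B]={$,c}  FOLLOW[C]={$,c}

FOLLOW(B) = ["$", "c"]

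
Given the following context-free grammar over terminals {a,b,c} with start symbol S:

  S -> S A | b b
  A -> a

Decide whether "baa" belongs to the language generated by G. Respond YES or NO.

Convert to CNF:
  S -> S A | T0 T0
  A -> a
  T0 -> b

Fill CYK table bottom-up:
  [0..0]={T0}  "b"  orig:{}
  [1..1]={A}  "a"
  [2..2]={A}  "a"
  [0..1]=∅  "ba"
  [1..2]=∅  "aa"
  [0..2]=∅  "baa"

S ∉ T[0,2] ⇒ NO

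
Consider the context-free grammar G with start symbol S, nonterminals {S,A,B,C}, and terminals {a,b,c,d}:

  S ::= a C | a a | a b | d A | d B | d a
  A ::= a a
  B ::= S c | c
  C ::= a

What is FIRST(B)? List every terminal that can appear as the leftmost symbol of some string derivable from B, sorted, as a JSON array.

FIRST sets, iterate to fixpoint:
round 1:
  A via A→a a: +{a}
  B via B→c: +{c}
  C via C→a: +{a}
  S via S→a C: +{a}
  S via S→d A: +{d}
  FIRST[S]={a,d}  FIRST[A]={a}  FIRST[B]={c}  FIRST[C]={a}
round 2:
  B via B→S c: +{a,d}
  FIRST[S]={a,d}  FIRST[A]={a}  FIRST[B]={a,c,d}  FIRST[C]={a}
round 3: done
  FIRST[S]={a,d}  FIRST[A]={a}  FIRST[B]={a,c,d}  FIRST[C]={a}

FIRST(B) = ["a", "c", "d"]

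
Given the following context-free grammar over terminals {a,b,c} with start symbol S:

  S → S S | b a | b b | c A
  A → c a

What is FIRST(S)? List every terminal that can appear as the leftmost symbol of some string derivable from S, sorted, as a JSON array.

FIRST iteration:
pass 1:
  A via A→c a: +{c}
  S via S→b a: +{b}
  S via S→c A: +{c}
  FIRST(S)={b,c}  FIRST(A)={c}
pass 2: (no change)
  FIRST(S)={b,c}  FIRST(A)={c}

FIRST(S) = ["b", "c"]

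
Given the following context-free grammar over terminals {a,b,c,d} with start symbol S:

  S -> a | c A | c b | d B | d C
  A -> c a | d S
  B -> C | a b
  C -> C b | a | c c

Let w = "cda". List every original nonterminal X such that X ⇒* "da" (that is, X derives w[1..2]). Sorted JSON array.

Convert to CNF:
  S -> T0 A | T0 T3 | T2 B | T2 C | a
  A -> T0 T1 | T2 S
  B -> C T3 | T0 T0 | T1 T3 | a
  C -> C T3 | T0 T0 | a
  T0 -> c
  T1 -> a
  T2 -> d
  T3 -> b

CYK table (by increasing span) — only the sub-triangle for w[1..2]:
  T[1,1] 'd' = {T2}  orig:{}
  T[2,2] 'a' = {B,C,S,T1}  orig:{B,C,S}
  T[1,2] 'da' = {A,S}

Original NTs in T[1,2] deriving "da": ["A", "S"]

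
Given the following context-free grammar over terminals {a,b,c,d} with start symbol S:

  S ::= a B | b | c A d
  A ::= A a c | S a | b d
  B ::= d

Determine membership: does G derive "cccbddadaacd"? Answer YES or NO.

Convert to CNF:
  S -> T0 B | T1 X5 | b
  A -> A X4 | S T0 | T2 T3
  B -> d
  T0 -> a
  T1 -> c
  T2 -> b
  T3 -> d
  X4 -> T0 T1
  X5 -> A T3

Fill CYK table bottom-up:
  T[0,0] 'c' = {T1}  orig:{}
  T[1,1] 'c' = {T1}  orig:{}
  T[2,2] 'c' = {T1}  orig:{}
  T[3,3] 'b' = {S,T2}  orig:{S}
  T[4,4] 'd' = {B,T3}  orig:{B}
  T[5,5] 'd' = {B,T3}  orig:{B}
  T[6,6] 'a' = {T0}  orig:{}
  T[7,7] 'd' = {B,T3}  orig:{B}
  T[8,8] 'a' = {T0}  orig:{}
  T[9,9] 'a' = {T0}  orig:{}
  T[10,10] 'c' = {T1}  orig:{}
  T[11,11] 'd' = {B,T3}  orig:{B}
  T[0,1] 'cc' = ∅
  T[1,2] 'cc' = ∅
  T[2,3] 'cb' = ∅
  T[3,4] 'bd' = {A}
  T[4,5] 'dd' = ∅
  T[5,6] 'da' = ∅
  T[6,7] 'ad' = {S}
  T[7,8] 'da' = ∅
  T[8,9] 'aa' = ∅
  T[9,10] 'ac' = {X4}  orig:{}
  T[10,11] 'cd' = ∅
  T[0,2] 'ccc' = ∅
  T[1,3] 'ccb' = ∅
  T[2,4] 'cbd' = ∅
  T[3,5] 'bdd' = {X5}  orig:{}
  T[4,6] 'dda' = ∅
  T[5,7] 'dad' = ∅
  T[6,8] 'ada' = {A}
  T[7,9] 'daa' = ∅
  T[8,10] 'aac' = ∅
  T[9,11] 'acd' = ∅
  T[0,3] 'cccb' = ∅
  T[1,4] 'ccbd' = ∅
  T[2,5] 'cbdd' = {S}
  T[3,6] 'bdda' = ∅
  T[4,7] 'ddad' = ∅
  T[5,8] 'dada' = ∅
  T[6,9] 'adaa' = ∅
  T[7,10] 'daac' = ∅
  T[8,11] 'aacd' = ∅
  T[0,4] 'cccbd' = ∅
  T[1,5] 'ccbdd' = ∅
  T[2,6] 'cbdda' = {A}
  T[3,7] 'bddad' = ∅
  T[4,8] 'ddada' = ∅
  T[5,9] 'dadaa' = ∅
  T[6,10] 'adaac' = {A}
  T[7,11] 'daacd' = ∅
  T[0,5] 'cccbdd' = ∅
  T[1,6] 'ccbdda' = ∅
  T[2,7] 'cbddad' = {X5}  orig:{}
  T[3,8] 'bddada' = ∅
  T[4,9] 'ddadaa' = ∅
  T[5,10] 'dadaac' = ∅
  T[6,11] 'adaacd' = {X5}  orig:{}
  T[0,6] 'cccbdda' = ∅
  T[1,7] 'ccbddad' = {S}
  T[2,8] 'cbddada' = ∅
  T[3,9] 'bddadaa' = ∅
  T[4,10] 'ddadaac' = ∅
  T[5,11] 'dadaacd' = ∅
  T[0,7] 'cccbddad' = ∅
  T[1,8] 'ccbddada' = {A}
  T[2,9] 'cbddadaa' = ∅
  T[3,10] 'bddadaac' = ∅
  T[4,11] 'ddadaacd' = ∅
  T[0,8] 'cccbddada' = ∅
  T[1,9] 'ccbddadaa' = ∅
  T[2,10] 'cbddadaac' = ∅
  T[3,11] 'bddadaacd' = ∅
  T[0,9] 'cccbddadaa' = ∅
  T[1,10] 'ccbddadaac' = {A}
  T[2,11] 'cbddadaacd' = ∅
  T[0,10] 'cccbddadaac' = ∅
  T[1,11] 'ccbddadaacd' = {X5}  orig:{}
  T[0,11] 'cccbddadaacd' = {S}

S ∈ T[0,11] ⇒ YES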